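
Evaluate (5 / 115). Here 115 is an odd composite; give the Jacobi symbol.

0

Reciprocity: 5 ≡ 1 and 115 ≡ 3 (mod 4), so (5/115) = +(115/5).
Reduce top mod 5: now compute (0/5).
Top reduces to 0: gcd > 1, so the symbol is 0.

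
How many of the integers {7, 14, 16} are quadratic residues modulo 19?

2

(7/19) = +1 → QR.
(14/19) = -1 → non-residue.
(16/19) = +1 → QR.
Total quadratic residues among the 3: 2.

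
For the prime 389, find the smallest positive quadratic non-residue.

2

(2/389) = −1, so 2 is the smallest positive non-residue mod 389.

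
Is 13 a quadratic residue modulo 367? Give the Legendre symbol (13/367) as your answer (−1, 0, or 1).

Reciprocity: 13 ≡ 1 and 367 ≡ 3 (mod 4), so (13/367) = +(367/13).
Reduce top mod 13: now compute (3/13).
Reciprocity: 3 ≡ 3 and 13 ≡ 1 (mod 4), so (3/13) = +(13/3).
Reduce top mod 3: now compute (1/3).
Reached (1/3) = 1. Collecting the sign flips along the way, the symbol is +1.

1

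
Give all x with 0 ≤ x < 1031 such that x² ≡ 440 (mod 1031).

Since 1031 ≡ 3 (mod 4), a square root of 440 is 440^((1031+1)/4) = 440^258 mod 1031.
Repeated squaring: 440^2≡803, 440^4≡434, 440^8≡714, 440^16≡482, 440^32≡349, 440^64≡143, 440^128≡860, 440^256≡373 (mod 1031).
440^258 = 440^(256+2) ≡ 529 (mod 1031).
Check: 529² = 279841 ≡ 440 (mod 1031). The two roots are 502 and 529.

502, 529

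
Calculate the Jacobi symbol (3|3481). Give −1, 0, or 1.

1

Reciprocity: 3 ≡ 3 and 3481 ≡ 1 (mod 4), so (3/3481) = +(3481/3).
Reduce top mod 3: now compute (1/3).
Reached (1/3) = 1. Collecting the sign flips along the way, the symbol is +1.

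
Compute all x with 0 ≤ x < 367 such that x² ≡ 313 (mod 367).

Since 367 ≡ 3 (mod 4), a square root of 313 is 313^((367+1)/4) = 313^92 mod 367.
Repeated squaring: 313^2≡347, 313^4≡33, 313^8≡355, 313^16≡144, 313^32≡184, 313^64≡92 (mod 367).
313^92 = 313^(64+16+8+4) ≡ 57 (mod 367).
Check: 57² = 3249 ≡ 313 (mod 367). The two roots are 57 and 310.

57, 310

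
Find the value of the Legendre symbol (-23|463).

1

First reduce: -23 ≡ 440 (mod 463).
Pull out 2^3: since 463 ≡ 7 (mod 8), (2/463) = +1, so (2/463)^3 = +1.
Reciprocity: 55 ≡ 3 and 463 ≡ 3 (mod 4), so (55/463) = −(463/55).
Reduce top mod 55: now compute (23/55).
Reciprocity: 23 ≡ 3 and 55 ≡ 3 (mod 4), so (23/55) = −(55/23).
Reduce top mod 23: now compute (9/23).
Reciprocity: 9 ≡ 1 and 23 ≡ 3 (mod 4), so (9/23) = +(23/9).
Reduce top mod 9: now compute (5/9).
Reciprocity: 5 ≡ 1 and 9 ≡ 1 (mod 4), so (5/9) = +(9/5).
Reduce top mod 5: now compute (4/5).
Pull out 2^2: since 5 ≡ 5 (mod 8), (2/5) = -1, so (2/5)^2 = +1.
Reached (1/5) = 1. Collecting the sign flips along the way, the symbol is +1.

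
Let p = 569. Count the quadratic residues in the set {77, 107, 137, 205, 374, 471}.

3

(77/569) = -1 → non-residue.
(107/569) = +1 → QR.
(137/569) = -1 → non-residue.
(205/569) = +1 → QR.
(374/569) = -1 → non-residue.
(471/569) = +1 → QR.
Total quadratic residues among the 6: 3.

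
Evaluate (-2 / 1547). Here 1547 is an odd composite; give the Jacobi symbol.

1

First reduce: -2 ≡ 1545 (mod 1547).
Reciprocity: 1545 ≡ 1 and 1547 ≡ 3 (mod 4), so (1545/1547) = +(1547/1545).
Reduce top mod 1545: now compute (2/1545).
Pull out 2: since 1545 ≡ 1 (mod 8), (2/1545) = +1.
Reached (1/1545) = 1. Collecting the sign flips along the way, the symbol is +1.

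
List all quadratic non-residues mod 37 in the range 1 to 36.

2, 5, 6, 8, 13, 14, 15, 17, 18, 19, 20, 22, 23, 24, 29, 31, 32, 35

Square k = 1,…,18 (k and 37−k give the same square):
1²=1, 2²=4, 3²=9, 4²=16, 5²=25, 6²=36, 7²≡12, 8²≡27, 9²≡7, 10²≡26, 11²≡10, 12²≡33, 13²≡21, 14²≡11, 15²≡3, 16²≡34, 17²≡30, 18²≡28 (mod 37).
The residues are {1, 3, 4, 7, 9, 10, 11, 12, 16, 21, 25, 26, 27, 28, 30, 33, 34, 36}; the non-residues are the remaining 18 nonzero classes.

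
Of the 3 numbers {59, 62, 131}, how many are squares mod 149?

(59/149) = -1 → non-residue.
(62/149) = -1 → non-residue.
(131/149) = -1 → non-residue.
Total quadratic residues among the 3: 0.

0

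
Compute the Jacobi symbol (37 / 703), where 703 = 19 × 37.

0

Reciprocity: 37 ≡ 1 and 703 ≡ 3 (mod 4), so (37/703) = +(703/37).
Reduce top mod 37: now compute (0/37).
Top reduces to 0: gcd > 1, so the symbol is 0.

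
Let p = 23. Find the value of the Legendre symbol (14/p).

Pull out 2: since 23 ≡ 7 (mod 8), (2/23) = +1.
Reciprocity: 7 ≡ 3 and 23 ≡ 3 (mod 4), so (7/23) = −(23/7).
Reduce top mod 7: now compute (2/7).
Pull out 2: since 7 ≡ 7 (mod 8), (2/7) = +1.
Reached (1/7) = 1. Collecting the sign flips along the way, the symbol is -1.

-1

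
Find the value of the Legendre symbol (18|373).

-1

Pull out 2: since 373 ≡ 5 (mod 8), (2/373) = -1.
Reciprocity: 9 ≡ 1 and 373 ≡ 1 (mod 4), so (9/373) = +(373/9).
Reduce top mod 9: now compute (4/9).
Pull out 2^2: since 9 ≡ 1 (mod 8), (2/9) = +1, so (2/9)^2 = +1.
Reached (1/9) = 1. Collecting the sign flips along the way, the symbol is -1.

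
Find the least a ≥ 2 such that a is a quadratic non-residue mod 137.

(2/137) = +1, so 2 is a residue.
(3/137) = −1, so 3 is the smallest positive non-residue mod 137.

3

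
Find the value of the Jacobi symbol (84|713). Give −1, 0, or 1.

Pull out 2^2: since 713 ≡ 1 (mod 8), (2/713) = +1, so (2/713)^2 = +1.
Reciprocity: 21 ≡ 1 and 713 ≡ 1 (mod 4), so (21/713) = +(713/21).
Reduce top mod 21: now compute (20/21).
Pull out 2^2: since 21 ≡ 5 (mod 8), (2/21) = -1, so (2/21)^2 = +1.
Reciprocity: 5 ≡ 1 and 21 ≡ 1 (mod 4), so (5/21) = +(21/5).
Reduce top mod 5: now compute (1/5).
Reached (1/5) = 1. Collecting the sign flips along the way, the symbol is +1.

1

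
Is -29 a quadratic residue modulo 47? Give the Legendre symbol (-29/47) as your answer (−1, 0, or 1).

First reduce: -29 ≡ 18 (mod 47).
Pull out 2: since 47 ≡ 7 (mod 8), (2/47) = +1.
Reciprocity: 9 ≡ 1 and 47 ≡ 3 (mod 4), so (9/47) = +(47/9).
Reduce top mod 9: now compute (2/9).
Pull out 2: since 9 ≡ 1 (mod 8), (2/9) = +1.
Reached (1/9) = 1. Collecting the sign flips along the way, the symbol is +1.

1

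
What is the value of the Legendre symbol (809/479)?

First reduce: 809 ≡ 330 (mod 479).
Pull out 2: since 479 ≡ 7 (mod 8), (2/479) = +1.
Reciprocity: 165 ≡ 1 and 479 ≡ 3 (mod 4), so (165/479) = +(479/165).
Reduce top mod 165: now compute (149/165).
Reciprocity: 149 ≡ 1 and 165 ≡ 1 (mod 4), so (149/165) = +(165/149).
Reduce top mod 149: now compute (16/149).
Pull out 2^4: since 149 ≡ 5 (mod 8), (2/149) = -1, so (2/149)^4 = +1.
Reached (1/149) = 1. Collecting the sign flips along the way, the symbol is +1.

1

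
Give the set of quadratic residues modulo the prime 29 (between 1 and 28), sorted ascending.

1 4 5 6 7 9 13 16 20 22 23 24 25 28

Square k = 1,…,14 (k and 29−k give the same square):
1²=1, 2²=4, 3²=9, 4²=16, 5²=25, 6²≡7, 7²≡20, 8²≡6, 9²≡23, 10²≡13, 11²≡5, 12²≡28, 13²≡24, 14²≡22 (mod 29).
So the quadratic residues mod 29 are {1, 4, 5, 6, 7, 9, 13, 16, 20, 22, 23, 24, 25, 28}.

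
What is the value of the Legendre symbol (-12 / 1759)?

1

First reduce: -12 ≡ 1747 (mod 1759).
Reciprocity: 1747 ≡ 3 and 1759 ≡ 3 (mod 4), so (1747/1759) = −(1759/1747).
Reduce top mod 1747: now compute (12/1747).
Pull out 2^2: since 1747 ≡ 3 (mod 8), (2/1747) = -1, so (2/1747)^2 = +1.
Reciprocity: 3 ≡ 3 and 1747 ≡ 3 (mod 4), so (3/1747) = −(1747/3).
Reduce top mod 3: now compute (1/3).
Reached (1/3) = 1. Collecting the sign flips along the way, the symbol is +1.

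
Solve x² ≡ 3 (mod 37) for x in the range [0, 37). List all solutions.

15, 22

37 ≡ 1 (mod 4), so we find a root by search.
Trying successive values, 15² = 225 ≡ 3 (mod 37). The other root is 37 − 15 = 22.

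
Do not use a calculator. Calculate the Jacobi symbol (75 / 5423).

1

Reciprocity: 75 ≡ 3 and 5423 ≡ 3 (mod 4), so (75/5423) = −(5423/75).
Reduce top mod 75: now compute (23/75).
Reciprocity: 23 ≡ 3 and 75 ≡ 3 (mod 4), so (23/75) = −(75/23).
Reduce top mod 23: now compute (6/23).
Pull out 2: since 23 ≡ 7 (mod 8), (2/23) = +1.
Reciprocity: 3 ≡ 3 and 23 ≡ 3 (mod 4), so (3/23) = −(23/3).
Reduce top mod 3: now compute (2/3).
Pull out 2: since 3 ≡ 3 (mod 8), (2/3) = -1.
Reached (1/3) = 1. Collecting the sign flips along the way, the symbol is +1.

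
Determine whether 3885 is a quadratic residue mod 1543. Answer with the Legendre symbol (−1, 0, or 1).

1

First reduce: 3885 ≡ 799 (mod 1543).
Reciprocity: 799 ≡ 3 and 1543 ≡ 3 (mod 4), so (799/1543) = −(1543/799).
Reduce top mod 799: now compute (744/799).
Pull out 2^3: since 799 ≡ 7 (mod 8), (2/799) = +1, so (2/799)^3 = +1.
Reciprocity: 93 ≡ 1 and 799 ≡ 3 (mod 4), so (93/799) = +(799/93).
Reduce top mod 93: now compute (55/93).
Reciprocity: 55 ≡ 3 and 93 ≡ 1 (mod 4), so (55/93) = +(93/55).
Reduce top mod 55: now compute (38/55).
Pull out 2: since 55 ≡ 7 (mod 8), (2/55) = +1.
Reciprocity: 19 ≡ 3 and 55 ≡ 3 (mod 4), so (19/55) = −(55/19).
Reduce top mod 19: now compute (17/19).
Reciprocity: 17 ≡ 1 and 19 ≡ 3 (mod 4), so (17/19) = +(19/17).
Reduce top mod 17: now compute (2/17).
Pull out 2: since 17 ≡ 1 (mod 8), (2/17) = +1.
Reached (1/17) = 1. Collecting the sign flips along the way, the symbol is +1.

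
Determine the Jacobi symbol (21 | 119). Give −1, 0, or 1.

0

Reciprocity: 21 ≡ 1 and 119 ≡ 3 (mod 4), so (21/119) = +(119/21).
Reduce top mod 21: now compute (14/21).
Pull out 2: since 21 ≡ 5 (mod 8), (2/21) = -1.
Reciprocity: 7 ≡ 3 and 21 ≡ 1 (mod 4), so (7/21) = +(21/7).
Reduce top mod 7: now compute (0/7).
Top reduces to 0: gcd > 1, so the symbol is 0.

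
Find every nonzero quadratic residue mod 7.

1 2 4

Square k = 1,…,3 (k and 7−k give the same square):
1²=1, 2²=4, 3²≡2 (mod 7).
So the quadratic residues mod 7 are {1, 2, 4}.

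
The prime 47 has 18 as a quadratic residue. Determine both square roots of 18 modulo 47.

21, 26

Since 47 ≡ 3 (mod 4), a square root of 18 is 18^((47+1)/4) = 18^12 mod 47.
Repeated squaring: 18^2≡42, 18^4≡25, 18^8≡14 (mod 47).
18^12 = 18^(8+4) ≡ 21 (mod 47).
Check: 21² = 441 ≡ 18 (mod 47). The two roots are 21 and 26.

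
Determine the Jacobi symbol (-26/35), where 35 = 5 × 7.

1

First reduce: -26 ≡ 9 (mod 35).
Reciprocity: 9 ≡ 1 and 35 ≡ 3 (mod 4), so (9/35) = +(35/9).
Reduce top mod 9: now compute (8/9).
Pull out 2^3: since 9 ≡ 1 (mod 8), (2/9) = +1, so (2/9)^3 = +1.
Reached (1/9) = 1. Collecting the sign flips along the way, the symbol is +1.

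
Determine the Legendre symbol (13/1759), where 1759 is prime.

1

Reciprocity: 13 ≡ 1 and 1759 ≡ 3 (mod 4), so (13/1759) = +(1759/13).
Reduce top mod 13: now compute (4/13).
Pull out 2^2: since 13 ≡ 5 (mod 8), (2/13) = -1, so (2/13)^2 = +1.
Reached (1/13) = 1. Collecting the sign flips along the way, the symbol is +1.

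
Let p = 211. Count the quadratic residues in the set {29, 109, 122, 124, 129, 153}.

2

(29/211) = -1 → non-residue.
(109/211) = +1 → QR.
(122/211) = +1 → QR.
(124/211) = -1 → non-residue.
(129/211) = -1 → non-residue.
(153/211) = -1 → non-residue.
Total quadratic residues among the 6: 2.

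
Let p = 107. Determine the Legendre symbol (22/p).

-1

Pull out 2: since 107 ≡ 3 (mod 8), (2/107) = -1.
Reciprocity: 11 ≡ 3 and 107 ≡ 3 (mod 4), so (11/107) = −(107/11).
Reduce top mod 11: now compute (8/11).
Pull out 2^3: since 11 ≡ 3 (mod 8), (2/11) = -1, so (2/11)^3 = -1.
Reached (1/11) = 1. Collecting the sign flips along the way, the symbol is -1.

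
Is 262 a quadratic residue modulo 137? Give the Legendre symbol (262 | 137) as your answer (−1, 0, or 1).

Euler's criterion: (262/137) ≡ 125^68 (mod 137).
125^2 ≡ 7 (mod 137)
125^4 ≡ 49 (mod 137)
125^8 ≡ 72 (mod 137)
125^16 ≡ 115 (mod 137)
125^32 ≡ 73 (mod 137)
125^64 ≡ 123 (mod 137)
125^68 = 125^(64+4) ≡ 136 (mod 137).
Result is 136 ≡ −1, so (262/137) = −1.

-1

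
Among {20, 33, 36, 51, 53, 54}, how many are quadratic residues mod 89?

3

(20/89) = +1 → QR.
(33/89) = -1 → non-residue.
(36/89) = +1 → QR.
(51/89) = -1 → non-residue.
(53/89) = +1 → QR.
(54/89) = -1 → non-residue.
Total quadratic residues among the 6: 3.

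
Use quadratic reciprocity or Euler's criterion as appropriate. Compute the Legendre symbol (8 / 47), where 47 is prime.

1

Euler's criterion: (8/47) ≡ 8^23 (mod 47).
8^2 ≡ 17 (mod 47)
8^4 ≡ 7 (mod 47)
8^8 ≡ 2 (mod 47)
8^16 ≡ 4 (mod 47)
8^23 = 8^(16+4+2+1) ≡ 1 (mod 47).
Result is 1, so (8/47) = 1.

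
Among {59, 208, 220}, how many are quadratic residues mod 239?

1

(59/239) = -1 → non-residue.
(208/239) = -1 → non-residue.
(220/239) = +1 → QR.
Total quadratic residues among the 3: 1.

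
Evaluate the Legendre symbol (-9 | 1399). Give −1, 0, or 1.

-1

First reduce: -9 ≡ 1390 (mod 1399).
Pull out 2: since 1399 ≡ 7 (mod 8), (2/1399) = +1.
Reciprocity: 695 ≡ 3 and 1399 ≡ 3 (mod 4), so (695/1399) = −(1399/695).
Reduce top mod 695: now compute (9/695).
Reciprocity: 9 ≡ 1 and 695 ≡ 3 (mod 4), so (9/695) = +(695/9).
Reduce top mod 9: now compute (2/9).
Pull out 2: since 9 ≡ 1 (mod 8), (2/9) = +1.
Reached (1/9) = 1. Collecting the sign flips along the way, the symbol is -1.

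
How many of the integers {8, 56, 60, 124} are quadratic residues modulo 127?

3

(8/127) = +1 → QR.
(56/127) = -1 → non-residue.
(60/127) = +1 → QR.
(124/127) = +1 → QR.
Total quadratic residues among the 4: 3.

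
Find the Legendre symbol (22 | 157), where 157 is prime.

Euler's criterion: (22/157) ≡ 22^78 (mod 157).
22^2 ≡ 13 (mod 157)
22^4 ≡ 12 (mod 157)
22^8 ≡ 144 (mod 157)
22^16 ≡ 12 (mod 157)
22^32 ≡ 144 (mod 157)
22^64 ≡ 12 (mod 157)
22^78 = 22^(64+8+4+2) ≡ 156 (mod 157).
Result is 156 ≡ −1, so (22/157) = −1.

-1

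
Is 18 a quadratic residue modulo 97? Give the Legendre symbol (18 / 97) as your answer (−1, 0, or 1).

Pull out 2: since 97 ≡ 1 (mod 8), (2/97) = +1.
Reciprocity: 9 ≡ 1 and 97 ≡ 1 (mod 4), so (9/97) = +(97/9).
Reduce top mod 9: now compute (7/9).
Reciprocity: 7 ≡ 3 and 9 ≡ 1 (mod 4), so (7/9) = +(9/7).
Reduce top mod 7: now compute (2/7).
Pull out 2: since 7 ≡ 7 (mod 8), (2/7) = +1.
Reached (1/7) = 1. Collecting the sign flips along the way, the symbol is +1.

1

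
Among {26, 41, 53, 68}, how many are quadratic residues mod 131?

2

(26/131) = -1 → non-residue.
(41/131) = +1 → QR.
(53/131) = +1 → QR.
(68/131) = -1 → non-residue.
Total quadratic residues among the 4: 2.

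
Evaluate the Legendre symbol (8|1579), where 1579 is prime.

Pull out 2^3: since 1579 ≡ 3 (mod 8), (2/1579) = -1, so (2/1579)^3 = -1.
Reached (1/1579) = 1. Collecting the sign flips along the way, the symbol is -1.

-1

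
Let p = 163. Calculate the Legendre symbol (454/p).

-1

First reduce: 454 ≡ 128 (mod 163).
Pull out 2^7: since 163 ≡ 3 (mod 8), (2/163) = -1, so (2/163)^7 = -1.
Reached (1/163) = 1. Collecting the sign flips along the way, the symbol is -1.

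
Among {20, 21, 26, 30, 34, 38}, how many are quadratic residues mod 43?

(20/43) = -1 → non-residue.
(21/43) = +1 → QR.
(26/43) = -1 → non-residue.
(30/43) = -1 → non-residue.
(34/43) = -1 → non-residue.
(38/43) = +1 → QR.
Total quadratic residues among the 6: 2.

2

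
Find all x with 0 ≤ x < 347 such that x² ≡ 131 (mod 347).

Since 347 ≡ 3 (mod 4), a square root of 131 is 131^((347+1)/4) = 131^87 mod 347.
Repeated squaring: 131^2≡158, 131^4≡327, 131^8≡53, 131^16≡33, 131^32≡48, 131^64≡222 (mod 347).
131^87 = 131^(64+16+4+2+1) ≡ 82 (mod 347).
Check: 82² = 6724 ≡ 131 (mod 347). The two roots are 82 and 265.

82, 265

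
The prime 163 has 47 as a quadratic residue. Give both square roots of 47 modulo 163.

Since 163 ≡ 3 (mod 4), a square root of 47 is 47^((163+1)/4) = 47^41 mod 163.
Repeated squaring: 47^2≡90, 47^4≡113, 47^8≡55, 47^16≡91, 47^32≡131 (mod 163).
47^41 = 47^(32+8+1) ≡ 84 (mod 163).
Check: 84² = 7056 ≡ 47 (mod 163). The two roots are 79 and 84.

79, 84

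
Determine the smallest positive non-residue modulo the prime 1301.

(2/1301) = −1, so 2 is the smallest positive non-residue mod 1301.

2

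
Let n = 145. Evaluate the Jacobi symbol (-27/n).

First reduce: -27 ≡ 118 (mod 145).
Pull out 2: since 145 ≡ 1 (mod 8), (2/145) = +1.
Reciprocity: 59 ≡ 3 and 145 ≡ 1 (mod 4), so (59/145) = +(145/59).
Reduce top mod 59: now compute (27/59).
Reciprocity: 27 ≡ 3 and 59 ≡ 3 (mod 4), so (27/59) = −(59/27).
Reduce top mod 27: now compute (5/27).
Reciprocity: 5 ≡ 1 and 27 ≡ 3 (mod 4), so (5/27) = +(27/5).
Reduce top mod 5: now compute (2/5).
Pull out 2: since 5 ≡ 5 (mod 8), (2/5) = -1.
Reached (1/5) = 1. Collecting the sign flips along the way, the symbol is +1.

1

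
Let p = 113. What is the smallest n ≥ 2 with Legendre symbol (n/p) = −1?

3

(2/113) = +1, so 2 is a residue.
(3/113) = −1, so 3 is the smallest positive non-residue mod 113.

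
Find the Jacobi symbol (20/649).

1

Pull out 2^2: since 649 ≡ 1 (mod 8), (2/649) = +1, so (2/649)^2 = +1.
Reciprocity: 5 ≡ 1 and 649 ≡ 1 (mod 4), so (5/649) = +(649/5).
Reduce top mod 5: now compute (4/5).
Pull out 2^2: since 5 ≡ 5 (mod 8), (2/5) = -1, so (2/5)^2 = +1.
Reached (1/5) = 1. Collecting the sign flips along the way, the symbol is +1.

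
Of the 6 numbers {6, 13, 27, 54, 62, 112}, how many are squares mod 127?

2

(6/127) = -1 → non-residue.
(13/127) = +1 → QR.
(27/127) = -1 → non-residue.
(54/127) = -1 → non-residue.
(62/127) = +1 → QR.
(112/127) = -1 → non-residue.
Total quadratic residues among the 6: 2.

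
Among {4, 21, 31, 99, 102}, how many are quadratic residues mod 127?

(4/127) = +1 → QR.
(21/127) = +1 → QR.
(31/127) = +1 → QR.
(99/127) = +1 → QR.
(102/127) = -1 → non-residue.
Total quadratic residues among the 5: 4.

4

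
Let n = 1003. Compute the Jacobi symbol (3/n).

Reciprocity: 3 ≡ 3 and 1003 ≡ 3 (mod 4), so (3/1003) = −(1003/3).
Reduce top mod 3: now compute (1/3).
Reached (1/3) = 1. Collecting the sign flips along the way, the symbol is -1.

-1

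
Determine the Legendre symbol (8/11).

-1

Euler's criterion: (8/11) ≡ 8^5 (mod 11).
8^2 ≡ 9 (mod 11)
8^4 ≡ 4 (mod 11)
8^5 = 8^(4+1) ≡ 10 (mod 11).
Result is 10 ≡ −1, so (8/11) = −1.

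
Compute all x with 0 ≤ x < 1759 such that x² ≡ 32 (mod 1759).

222, 1537

Since 1759 ≡ 3 (mod 4), a square root of 32 is 32^((1759+1)/4) = 32^440 mod 1759.
Repeated squaring: 32^2≡1024, 32^4≡212, 32^8≡969, 32^16≡1414, 32^32≡1172, 32^64≡1564, 32^128≡1086, 32^256≡866 (mod 1759).
32^440 = 32^(256+128+32+16+8) ≡ 222 (mod 1759).
Check: 222² = 49284 ≡ 32 (mod 1759). The two roots are 222 and 1537.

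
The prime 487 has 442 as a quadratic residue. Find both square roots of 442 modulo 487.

Since 487 ≡ 3 (mod 4), a square root of 442 is 442^((487+1)/4) = 442^122 mod 487.
Repeated squaring: 442^2≡77, 442^4≡85, 442^8≡407, 442^16≡69, 442^32≡378, 442^64≡193 (mod 487).
442^122 = 442^(64+32+16+8+2) ≡ 58 (mod 487).
Check: 58² = 3364 ≡ 442 (mod 487). The two roots are 58 and 429.

58, 429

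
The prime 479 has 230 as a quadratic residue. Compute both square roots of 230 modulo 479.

Since 479 ≡ 3 (mod 4), a square root of 230 is 230^((479+1)/4) = 230^120 mod 479.
Repeated squaring: 230^2≡210, 230^4≡32, 230^8≡66, 230^16≡45, 230^32≡109, 230^64≡385 (mod 479).
230^120 = 230^(64+32+16+8) ≡ 250 (mod 479).
Check: 250² = 62500 ≡ 230 (mod 479). The two roots are 229 and 250.

229, 250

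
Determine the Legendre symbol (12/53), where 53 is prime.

-1

Pull out 2^2: since 53 ≡ 5 (mod 8), (2/53) = -1, so (2/53)^2 = +1.
Reciprocity: 3 ≡ 3 and 53 ≡ 1 (mod 4), so (3/53) = +(53/3).
Reduce top mod 3: now compute (2/3).
Pull out 2: since 3 ≡ 3 (mod 8), (2/3) = -1.
Reached (1/3) = 1. Collecting the sign flips along the way, the symbol is -1.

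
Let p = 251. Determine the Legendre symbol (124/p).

Pull out 2^2: since 251 ≡ 3 (mod 8), (2/251) = -1, so (2/251)^2 = +1.
Reciprocity: 31 ≡ 3 and 251 ≡ 3 (mod 4), so (31/251) = −(251/31).
Reduce top mod 31: now compute (3/31).
Reciprocity: 3 ≡ 3 and 31 ≡ 3 (mod 4), so (3/31) = −(31/3).
Reduce top mod 3: now compute (1/3).
Reached (1/3) = 1. Collecting the sign flips along the way, the symbol is +1.

1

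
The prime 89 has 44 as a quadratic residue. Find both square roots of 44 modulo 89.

89 ≡ 1 (mod 4), so we find a root by search.
Trying successive values, 20² = 400 ≡ 44 (mod 89). The other root is 89 − 20 = 69.

20, 69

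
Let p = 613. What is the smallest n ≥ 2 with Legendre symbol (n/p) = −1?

2

(2/613) = −1, so 2 is the smallest positive non-residue mod 613.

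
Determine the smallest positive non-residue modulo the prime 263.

5

(2/263) = +1, so 2 is a residue.
(3/263) = +1, so 3 is a residue.
(4/263) = +1, so 4 is a residue.
(5/263) = −1, so 5 is the smallest positive non-residue mod 263.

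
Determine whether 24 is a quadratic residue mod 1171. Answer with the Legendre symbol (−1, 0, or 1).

Pull out 2^3: since 1171 ≡ 3 (mod 8), (2/1171) = -1, so (2/1171)^3 = -1.
Reciprocity: 3 ≡ 3 and 1171 ≡ 3 (mod 4), so (3/1171) = −(1171/3).
Reduce top mod 3: now compute (1/3).
Reached (1/3) = 1. Collecting the sign flips along the way, the symbol is +1.

1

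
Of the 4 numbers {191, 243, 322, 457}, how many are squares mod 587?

(191/587) = +1 → QR.
(243/587) = +1 → QR.
(322/587) = +1 → QR.
(457/587) = +1 → QR.
Total quadratic residues among the 4: 4.

4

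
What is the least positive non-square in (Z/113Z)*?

3

(2/113) = +1, so 2 is a residue.
(3/113) = −1, so 3 is the smallest positive non-residue mod 113.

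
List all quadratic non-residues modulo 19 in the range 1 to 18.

Square k = 1,…,9 (k and 19−k give the same square):
1²=1, 2²=4, 3²=9, 4²=16, 5²≡6, 6²≡17, 7²≡11, 8²≡7, 9²≡5 (mod 19).
The residues are {1, 4, 5, 6, 7, 9, 11, 16, 17}; the non-residues are the remaining 9 nonzero classes.

2,3,8,10,12,13,14,15,18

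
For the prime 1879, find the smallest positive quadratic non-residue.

3

(2/1879) = +1, so 2 is a residue.
(3/1879) = −1, so 3 is the smallest positive non-residue mod 1879.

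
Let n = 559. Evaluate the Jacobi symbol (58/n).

-1

Pull out 2: since 559 ≡ 7 (mod 8), (2/559) = +1.
Reciprocity: 29 ≡ 1 and 559 ≡ 3 (mod 4), so (29/559) = +(559/29).
Reduce top mod 29: now compute (8/29).
Pull out 2^3: since 29 ≡ 5 (mod 8), (2/29) = -1, so (2/29)^3 = -1.
Reached (1/29) = 1. Collecting the sign flips along the way, the symbol is -1.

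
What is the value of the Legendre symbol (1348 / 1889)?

Pull out 2^2: since 1889 ≡ 1 (mod 8), (2/1889) = +1, so (2/1889)^2 = +1.
Reciprocity: 337 ≡ 1 and 1889 ≡ 1 (mod 4), so (337/1889) = +(1889/337).
Reduce top mod 337: now compute (204/337).
Pull out 2^2: since 337 ≡ 1 (mod 8), (2/337) = +1, so (2/337)^2 = +1.
Reciprocity: 51 ≡ 3 and 337 ≡ 1 (mod 4), so (51/337) = +(337/51).
Reduce top mod 51: now compute (31/51).
Reciprocity: 31 ≡ 3 and 51 ≡ 3 (mod 4), so (31/51) = −(51/31).
Reduce top mod 31: now compute (20/31).
Pull out 2^2: since 31 ≡ 7 (mod 8), (2/31) = +1, so (2/31)^2 = +1.
Reciprocity: 5 ≡ 1 and 31 ≡ 3 (mod 4), so (5/31) = +(31/5).
Reduce top mod 5: now compute (1/5).
Reached (1/5) = 1. Collecting the sign flips along the way, the symbol is -1.

-1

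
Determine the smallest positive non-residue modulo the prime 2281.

7

(2/2281) = +1, so 2 is a residue.
(3/2281) = +1, so 3 is a residue.
(4/2281) = +1, so 4 is a residue.
(5/2281) = +1, so 5 is a residue.
(6/2281) = +1, so 6 is a residue.
(7/2281) = −1, so 7 is the smallest positive non-residue mod 2281.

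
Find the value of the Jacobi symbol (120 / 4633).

Pull out 2^3: since 4633 ≡ 1 (mod 8), (2/4633) = +1, so (2/4633)^3 = +1.
Reciprocity: 15 ≡ 3 and 4633 ≡ 1 (mod 4), so (15/4633) = +(4633/15).
Reduce top mod 15: now compute (13/15).
Reciprocity: 13 ≡ 1 and 15 ≡ 3 (mod 4), so (13/15) = +(15/13).
Reduce top mod 13: now compute (2/13).
Pull out 2: since 13 ≡ 5 (mod 8), (2/13) = -1.
Reached (1/13) = 1. Collecting the sign flips along the way, the symbol is -1.

-1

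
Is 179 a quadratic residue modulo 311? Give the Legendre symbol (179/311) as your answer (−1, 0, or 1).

1

Reciprocity: 179 ≡ 3 and 311 ≡ 3 (mod 4), so (179/311) = −(311/179).
Reduce top mod 179: now compute (132/179).
Pull out 2^2: since 179 ≡ 3 (mod 8), (2/179) = -1, so (2/179)^2 = +1.
Reciprocity: 33 ≡ 1 and 179 ≡ 3 (mod 4), so (33/179) = +(179/33).
Reduce top mod 33: now compute (14/33).
Pull out 2: since 33 ≡ 1 (mod 8), (2/33) = +1.
Reciprocity: 7 ≡ 3 and 33 ≡ 1 (mod 4), so (7/33) = +(33/7).
Reduce top mod 7: now compute (5/7).
Reciprocity: 5 ≡ 1 and 7 ≡ 3 (mod 4), so (5/7) = +(7/5).
Reduce top mod 5: now compute (2/5).
Pull out 2: since 5 ≡ 5 (mod 8), (2/5) = -1.
Reached (1/5) = 1. Collecting the sign flips along the way, the symbol is +1.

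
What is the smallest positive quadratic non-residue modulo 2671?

3

(2/2671) = +1, so 2 is a residue.
(3/2671) = −1, so 3 is the smallest positive non-residue mod 2671.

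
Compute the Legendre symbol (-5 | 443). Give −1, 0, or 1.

1

Euler's criterion: (-5/443) ≡ 438^221 (mod 443).
438^2 ≡ 25 (mod 443)
438^4 ≡ 182 (mod 443)
438^8 ≡ 342 (mod 443)
438^16 ≡ 12 (mod 443)
438^32 ≡ 144 (mod 443)
438^64 ≡ 358 (mod 443)
438^128 ≡ 137 (mod 443)
438^221 = 438^(128+64+16+8+4+1) ≡ 1 (mod 443).
Result is 1, so (-5/443) = 1.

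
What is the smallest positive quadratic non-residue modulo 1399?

3

(2/1399) = +1, so 2 is a residue.
(3/1399) = −1, so 3 is the smallest positive non-residue mod 1399.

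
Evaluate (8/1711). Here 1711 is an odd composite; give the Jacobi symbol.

1

Pull out 2^3: since 1711 ≡ 7 (mod 8), (2/1711) = +1, so (2/1711)^3 = +1.
Reached (1/1711) = 1. Collecting the sign flips along the way, the symbol is +1.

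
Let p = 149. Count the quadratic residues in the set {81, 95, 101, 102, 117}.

(81/149) = +1 → QR.
(95/149) = +1 → QR.
(101/149) = -1 → non-residue.
(102/149) = +1 → QR.
(117/149) = -1 → non-residue.
Total quadratic residues among the 5: 3.

3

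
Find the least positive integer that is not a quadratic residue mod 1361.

(2/1361) = +1, so 2 is a residue.
(3/1361) = −1, so 3 is the smallest positive non-residue mod 1361.

3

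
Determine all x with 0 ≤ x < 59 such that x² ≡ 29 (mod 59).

18, 41

Since 59 ≡ 3 (mod 4), a square root of 29 is 29^((59+1)/4) = 29^15 mod 59.
Repeated squaring: 29^2≡15, 29^4≡48, 29^8≡3 (mod 59).
29^15 = 29^(8+4+2+1) ≡ 41 (mod 59).
Check: 41² = 1681 ≡ 29 (mod 59). The two roots are 18 and 41.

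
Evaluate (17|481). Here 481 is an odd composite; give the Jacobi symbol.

-1

Reciprocity: 17 ≡ 1 and 481 ≡ 1 (mod 4), so (17/481) = +(481/17).
Reduce top mod 17: now compute (5/17).
Reciprocity: 5 ≡ 1 and 17 ≡ 1 (mod 4), so (5/17) = +(17/5).
Reduce top mod 5: now compute (2/5).
Pull out 2: since 5 ≡ 5 (mod 8), (2/5) = -1.
Reached (1/5) = 1. Collecting the sign flips along the way, the symbol is -1.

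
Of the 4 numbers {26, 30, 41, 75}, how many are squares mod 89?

0

(26/89) = -1 → non-residue.
(30/89) = -1 → non-residue.
(41/89) = -1 → non-residue.
(75/89) = -1 → non-residue.
Total quadratic residues among the 4: 0.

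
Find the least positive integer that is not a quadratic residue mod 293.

(2/293) = −1, so 2 is the smallest positive non-residue mod 293.

2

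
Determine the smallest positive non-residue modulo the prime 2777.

(2/2777) = +1, so 2 is a residue.
(3/2777) = −1, so 3 is the smallest positive non-residue mod 2777.

3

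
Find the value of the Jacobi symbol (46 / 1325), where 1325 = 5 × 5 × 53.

1

Pull out 2: since 1325 ≡ 5 (mod 8), (2/1325) = -1.
Reciprocity: 23 ≡ 3 and 1325 ≡ 1 (mod 4), so (23/1325) = +(1325/23).
Reduce top mod 23: now compute (14/23).
Pull out 2: since 23 ≡ 7 (mod 8), (2/23) = +1.
Reciprocity: 7 ≡ 3 and 23 ≡ 3 (mod 4), so (7/23) = −(23/7).
Reduce top mod 7: now compute (2/7).
Pull out 2: since 7 ≡ 7 (mod 8), (2/7) = +1.
Reached (1/7) = 1. Collecting the sign flips along the way, the symbol is +1.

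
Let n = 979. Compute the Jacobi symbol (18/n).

-1

Pull out 2: since 979 ≡ 3 (mod 8), (2/979) = -1.
Reciprocity: 9 ≡ 1 and 979 ≡ 3 (mod 4), so (9/979) = +(979/9).
Reduce top mod 9: now compute (7/9).
Reciprocity: 7 ≡ 3 and 9 ≡ 1 (mod 4), so (7/9) = +(9/7).
Reduce top mod 7: now compute (2/7).
Pull out 2: since 7 ≡ 7 (mod 8), (2/7) = +1.
Reached (1/7) = 1. Collecting the sign flips along the way, the symbol is -1.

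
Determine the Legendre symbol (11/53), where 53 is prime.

1

Euler's criterion: (11/53) ≡ 11^26 (mod 53).
11^2 ≡ 15 (mod 53)
11^4 ≡ 13 (mod 53)
11^8 ≡ 10 (mod 53)
11^16 ≡ 47 (mod 53)
11^26 = 11^(16+8+2) ≡ 1 (mod 53).
Result is 1, so (11/53) = 1.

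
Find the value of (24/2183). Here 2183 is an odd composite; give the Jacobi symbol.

1

Pull out 2^3: since 2183 ≡ 7 (mod 8), (2/2183) = +1, so (2/2183)^3 = +1.
Reciprocity: 3 ≡ 3 and 2183 ≡ 3 (mod 4), so (3/2183) = −(2183/3).
Reduce top mod 3: now compute (2/3).
Pull out 2: since 3 ≡ 3 (mod 8), (2/3) = -1.
Reached (1/3) = 1. Collecting the sign flips along the way, the symbol is +1.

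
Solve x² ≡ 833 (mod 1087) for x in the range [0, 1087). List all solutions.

Since 1087 ≡ 3 (mod 4), a square root of 833 is 833^((1087+1)/4) = 833^272 mod 1087.
Repeated squaring: 833^2≡383, 833^4≡1031, 833^8≡962, 833^16≡407, 833^32≡425, 833^64≡183, 833^128≡879, 833^256≡871 (mod 1087).
833^272 = 833^(256+16) ≡ 135 (mod 1087).
Check: 135² = 18225 ≡ 833 (mod 1087). The two roots are 135 and 952.

135, 952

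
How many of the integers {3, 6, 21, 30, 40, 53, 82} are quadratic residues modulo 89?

3

(3/89) = -1 → non-residue.
(6/89) = -1 → non-residue.
(21/89) = +1 → QR.
(30/89) = -1 → non-residue.
(40/89) = +1 → QR.
(53/89) = +1 → QR.
(82/89) = -1 → non-residue.
Total quadratic residues among the 7: 3.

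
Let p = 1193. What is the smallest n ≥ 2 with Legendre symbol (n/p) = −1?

3

(2/1193) = +1, so 2 is a residue.
(3/1193) = −1, so 3 is the smallest positive non-residue mod 1193.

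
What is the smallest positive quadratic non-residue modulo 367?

(2/367) = +1, so 2 is a residue.
(3/367) = −1, so 3 is the smallest positive non-residue mod 367.

3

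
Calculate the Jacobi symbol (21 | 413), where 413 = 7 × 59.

Reciprocity: 21 ≡ 1 and 413 ≡ 1 (mod 4), so (21/413) = +(413/21).
Reduce top mod 21: now compute (14/21).
Pull out 2: since 21 ≡ 5 (mod 8), (2/21) = -1.
Reciprocity: 7 ≡ 3 and 21 ≡ 1 (mod 4), so (7/21) = +(21/7).
Reduce top mod 7: now compute (0/7).
Top reduces to 0: gcd > 1, so the symbol is 0.

0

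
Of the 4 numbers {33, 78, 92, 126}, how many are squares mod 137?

2

(33/137) = -1 → non-residue.
(78/137) = +1 → QR.
(92/137) = -1 → non-residue.
(126/137) = +1 → QR.
Total quadratic residues among the 4: 2.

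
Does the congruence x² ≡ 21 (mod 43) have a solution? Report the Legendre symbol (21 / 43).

1

Euler's criterion: (21/43) ≡ 21^21 (mod 43).
21^2 ≡ 11 (mod 43)
21^4 ≡ 35 (mod 43)
21^8 ≡ 21 (mod 43)
21^16 ≡ 11 (mod 43)
21^21 = 21^(16+4+1) ≡ 1 (mod 43).
Result is 1, so (21/43) = 1.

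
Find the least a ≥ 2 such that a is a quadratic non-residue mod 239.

7

(2/239) = +1, so 2 is a residue.
(3/239) = +1, so 3 is a residue.
(4/239) = +1, so 4 is a residue.
(5/239) = +1, so 5 is a residue.
(6/239) = +1, so 6 is a residue.
(7/239) = −1, so 7 is the smallest positive non-residue mod 239.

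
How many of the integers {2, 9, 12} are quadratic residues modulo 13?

2

(2/13) = -1 → non-residue.
(9/13) = +1 → QR.
(12/13) = +1 → QR.
Total quadratic residues among the 3: 2.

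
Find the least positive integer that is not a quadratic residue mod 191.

7

(2/191) = +1, so 2 is a residue.
(3/191) = +1, so 3 is a residue.
(4/191) = +1, so 4 is a residue.
(5/191) = +1, so 5 is a residue.
(6/191) = +1, so 6 is a residue.
(7/191) = −1, so 7 is the smallest positive non-residue mod 191.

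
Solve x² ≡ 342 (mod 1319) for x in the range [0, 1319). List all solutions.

656, 663

Since 1319 ≡ 3 (mod 4), a square root of 342 is 342^((1319+1)/4) = 342^330 mod 1319.
Repeated squaring: 342^2≡892, 342^4≡307, 342^8≡600, 342^16≡1232, 342^32≡974, 342^64≡315, 342^128≡300, 342^256≡308 (mod 1319).
342^330 = 342^(256+64+8+2) ≡ 663 (mod 1319).
Check: 663² = 439569 ≡ 342 (mod 1319). The two roots are 656 and 663.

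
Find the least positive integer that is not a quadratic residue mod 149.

(2/149) = −1, so 2 is the smallest positive non-residue mod 149.

2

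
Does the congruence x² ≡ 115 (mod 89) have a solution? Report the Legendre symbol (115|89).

First reduce: 115 ≡ 26 (mod 89).
Pull out 2: since 89 ≡ 1 (mod 8), (2/89) = +1.
Reciprocity: 13 ≡ 1 and 89 ≡ 1 (mod 4), so (13/89) = +(89/13).
Reduce top mod 13: now compute (11/13).
Reciprocity: 11 ≡ 3 and 13 ≡ 1 (mod 4), so (11/13) = +(13/11).
Reduce top mod 11: now compute (2/11).
Pull out 2: since 11 ≡ 3 (mod 8), (2/11) = -1.
Reached (1/11) = 1. Collecting the sign flips along the way, the symbol is -1.

-1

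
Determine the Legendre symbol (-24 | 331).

First reduce: -24 ≡ 307 (mod 331).
Reciprocity: 307 ≡ 3 and 331 ≡ 3 (mod 4), so (307/331) = −(331/307).
Reduce top mod 307: now compute (24/307).
Pull out 2^3: since 307 ≡ 3 (mod 8), (2/307) = -1, so (2/307)^3 = -1.
Reciprocity: 3 ≡ 3 and 307 ≡ 3 (mod 4), so (3/307) = −(307/3).
Reduce top mod 3: now compute (1/3).
Reached (1/3) = 1. Collecting the sign flips along the way, the symbol is -1.

-1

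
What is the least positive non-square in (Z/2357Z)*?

(2/2357) = −1, so 2 is the smallest positive non-residue mod 2357.

2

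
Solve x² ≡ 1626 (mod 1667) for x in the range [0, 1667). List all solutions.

Since 1667 ≡ 3 (mod 4), a square root of 1626 is 1626^((1667+1)/4) = 1626^417 mod 1667.
Repeated squaring: 1626^2≡14, 1626^4≡196, 1626^8≡75, 1626^16≡624, 1626^32≡965, 1626^64≡1039, 1626^128≡972, 1626^256≡1262 (mod 1667).
1626^417 = 1626^(256+128+32+1) ≡ 158 (mod 1667).
Check: 158² = 24964 ≡ 1626 (mod 1667). The two roots are 158 and 1509.

158, 1509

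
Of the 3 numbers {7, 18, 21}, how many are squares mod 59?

(7/59) = +1 → QR.
(18/59) = -1 → non-residue.
(21/59) = +1 → QR.
Total quadratic residues among the 3: 2.

2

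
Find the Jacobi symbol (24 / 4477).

Pull out 2^3: since 4477 ≡ 5 (mod 8), (2/4477) = -1, so (2/4477)^3 = -1.
Reciprocity: 3 ≡ 3 and 4477 ≡ 1 (mod 4), so (3/4477) = +(4477/3).
Reduce top mod 3: now compute (1/3).
Reached (1/3) = 1. Collecting the sign flips along the way, the symbol is -1.

-1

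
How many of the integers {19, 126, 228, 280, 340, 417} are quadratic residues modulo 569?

4

(19/569) = -1 → non-residue.
(126/569) = +1 → QR.
(228/569) = +1 → QR.
(280/569) = +1 → QR.
(340/569) = +1 → QR.
(417/569) = -1 → non-residue.
Total quadratic residues among the 6: 4.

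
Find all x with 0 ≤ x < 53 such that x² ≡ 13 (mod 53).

15, 38

53 ≡ 1 (mod 4), so we find a root by search.
Trying successive values, 15² = 225 ≡ 13 (mod 53). The other root is 53 − 15 = 38.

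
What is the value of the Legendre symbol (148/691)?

1

Pull out 2^2: since 691 ≡ 3 (mod 8), (2/691) = -1, so (2/691)^2 = +1.
Reciprocity: 37 ≡ 1 and 691 ≡ 3 (mod 4), so (37/691) = +(691/37).
Reduce top mod 37: now compute (25/37).
Reciprocity: 25 ≡ 1 and 37 ≡ 1 (mod 4), so (25/37) = +(37/25).
Reduce top mod 25: now compute (12/25).
Pull out 2^2: since 25 ≡ 1 (mod 8), (2/25) = +1, so (2/25)^2 = +1.
Reciprocity: 3 ≡ 3 and 25 ≡ 1 (mod 4), so (3/25) = +(25/3).
Reduce top mod 3: now compute (1/3).
Reached (1/3) = 1. Collecting the sign flips along the way, the symbol is +1.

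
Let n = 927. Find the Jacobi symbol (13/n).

Reciprocity: 13 ≡ 1 and 927 ≡ 3 (mod 4), so (13/927) = +(927/13).
Reduce top mod 13: now compute (4/13).
Pull out 2^2: since 13 ≡ 5 (mod 8), (2/13) = -1, so (2/13)^2 = +1.
Reached (1/13) = 1. Collecting the sign flips along the way, the symbol is +1.

1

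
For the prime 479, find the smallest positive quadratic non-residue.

(2/479) = +1, so 2 is a residue.
(3/479) = +1, so 3 is a residue.
(4/479) = +1, so 4 is a residue.
(5/479) = +1, so 5 is a residue.
(6/479) = +1, so 6 is a residue.
(7/479) = +1, so 7 is a residue.
(8/479) = +1, so 8 is a residue.
(9/479) = +1, so 9 is a residue.
(10/479) = +1, so 10 is a residue.
(11/479) = +1, so 11 is a residue.
(12/479) = +1, so 12 is a residue.
(13/479) = −1, so 13 is the smallest positive non-residue mod 479.

13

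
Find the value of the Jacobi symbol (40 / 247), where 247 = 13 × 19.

-1

Pull out 2^3: since 247 ≡ 7 (mod 8), (2/247) = +1, so (2/247)^3 = +1.
Reciprocity: 5 ≡ 1 and 247 ≡ 3 (mod 4), so (5/247) = +(247/5).
Reduce top mod 5: now compute (2/5).
Pull out 2: since 5 ≡ 5 (mod 8), (2/5) = -1.
Reached (1/5) = 1. Collecting the sign flips along the way, the symbol is -1.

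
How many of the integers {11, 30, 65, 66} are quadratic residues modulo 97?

(11/97) = +1 → QR.
(30/97) = -1 → non-residue.
(65/97) = +1 → QR.
(66/97) = +1 → QR.
Total quadratic residues among the 4: 3.

3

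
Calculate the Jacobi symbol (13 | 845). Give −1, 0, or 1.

0

Reciprocity: 13 ≡ 1 and 845 ≡ 1 (mod 4), so (13/845) = +(845/13).
Reduce top mod 13: now compute (0/13).
Top reduces to 0: gcd > 1, so the symbol is 0.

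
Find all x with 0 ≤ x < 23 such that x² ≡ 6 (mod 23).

Since 23 ≡ 3 (mod 4), a square root of 6 is 6^((23+1)/4) = 6^6 mod 23.
Repeated squaring: 6^2≡13, 6^4≡8 (mod 23).
6^6 = 6^(4+2) ≡ 12 (mod 23).
Check: 12² = 144 ≡ 6 (mod 23). The two roots are 11 and 12.

11, 12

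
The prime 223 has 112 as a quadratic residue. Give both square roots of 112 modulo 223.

Since 223 ≡ 3 (mod 4), a square root of 112 is 112^((223+1)/4) = 112^56 mod 223.
Repeated squaring: 112^2≡56, 112^4≡14, 112^8≡196, 112^16≡60, 112^32≡32 (mod 223).
112^56 = 112^(32+16+8) ≡ 119 (mod 223).
Check: 119² = 14161 ≡ 112 (mod 223). The two roots are 104 and 119.

104, 119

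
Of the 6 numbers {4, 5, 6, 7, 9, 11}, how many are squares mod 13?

(4/13) = +1 → QR.
(5/13) = -1 → non-residue.
(6/13) = -1 → non-residue.
(7/13) = -1 → non-residue.
(9/13) = +1 → QR.
(11/13) = -1 → non-residue.
Total quadratic residues among the 6: 2.

2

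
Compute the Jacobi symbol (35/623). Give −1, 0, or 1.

0

Reciprocity: 35 ≡ 3 and 623 ≡ 3 (mod 4), so (35/623) = −(623/35).
Reduce top mod 35: now compute (28/35).
Pull out 2^2: since 35 ≡ 3 (mod 8), (2/35) = -1, so (2/35)^2 = +1.
Reciprocity: 7 ≡ 3 and 35 ≡ 3 (mod 4), so (7/35) = −(35/7).
Reduce top mod 7: now compute (0/7).
Top reduces to 0: gcd > 1, so the symbol is 0.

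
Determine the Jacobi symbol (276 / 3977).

1

Pull out 2^2: since 3977 ≡ 1 (mod 8), (2/3977) = +1, so (2/3977)^2 = +1.
Reciprocity: 69 ≡ 1 and 3977 ≡ 1 (mod 4), so (69/3977) = +(3977/69).
Reduce top mod 69: now compute (44/69).
Pull out 2^2: since 69 ≡ 5 (mod 8), (2/69) = -1, so (2/69)^2 = +1.
Reciprocity: 11 ≡ 3 and 69 ≡ 1 (mod 4), so (11/69) = +(69/11).
Reduce top mod 11: now compute (3/11).
Reciprocity: 3 ≡ 3 and 11 ≡ 3 (mod 4), so (3/11) = −(11/3).
Reduce top mod 3: now compute (2/3).
Pull out 2: since 3 ≡ 3 (mod 8), (2/3) = -1.
Reached (1/3) = 1. Collecting the sign flips along the way, the symbol is +1.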